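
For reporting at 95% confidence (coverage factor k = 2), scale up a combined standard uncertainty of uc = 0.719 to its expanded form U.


U = k * uc
U = 2 * 0.719
U = 1.4380

1.4380


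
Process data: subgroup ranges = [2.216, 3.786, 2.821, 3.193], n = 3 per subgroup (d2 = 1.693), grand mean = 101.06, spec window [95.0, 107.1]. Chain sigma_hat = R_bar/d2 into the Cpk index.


R_bar = (2.216 + 3.786 + 2.821 + 3.193) / 4 = 3.004
sigma = R_bar / d2 = 3.004 / 1.693 = 1.774365
Cp = (USL - LSL)/(6*sigma) = (107.1 - 95.0)/(6*1.774365) = 1.1366
Cpu = (107.1 - 101.06)/(3*1.774365) = 1.1347
Cpl = (101.06 - 95.0)/(3*1.774365) = 1.1384
Cpk = min(Cpu, Cpl) = 1.1347

1.1347


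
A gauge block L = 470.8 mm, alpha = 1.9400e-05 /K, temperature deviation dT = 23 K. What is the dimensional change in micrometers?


dL = L * alpha * dT
= 470.8 * 1.9400e-05 * 23
= 0.2100710 mm
dL_um = 0.2100710 * 1000 = 210.0710 um

210.0710


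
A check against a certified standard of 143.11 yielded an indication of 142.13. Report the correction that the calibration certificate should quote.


Correction = standard - reading
= 143.11 - 142.13
= 0.9800

0.9800


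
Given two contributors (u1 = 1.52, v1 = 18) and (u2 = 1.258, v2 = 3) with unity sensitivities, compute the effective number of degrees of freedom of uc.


uc = sqrt(u1^2 + u2^2) = sqrt(1.52^2 + 1.258^2) = 1.9730596
v_eff = uc^4 / (u1^4/v1 + u2^4/v2)
= 1.9730596^4 / (1.52^4/18 + 1.258^4/3)
= 15.15517 / 1.1313889
v_eff = 13.3952

13.3952


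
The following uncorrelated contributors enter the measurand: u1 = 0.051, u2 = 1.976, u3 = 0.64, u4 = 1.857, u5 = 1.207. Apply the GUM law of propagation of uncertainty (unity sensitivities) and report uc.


uc = sqrt(0.051^2 + 1.976^2 + 0.64^2 + 1.857^2 + 1.207^2)
uc = sqrt(9.222075)
uc = 3.0368

3.0368


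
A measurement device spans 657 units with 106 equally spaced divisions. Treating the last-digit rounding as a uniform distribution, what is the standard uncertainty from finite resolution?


resolution = range / divisions
resolution = 657 / 106 = 6.1981132
u_res = resolution / (2*sqrt(3))
u_res = 6.1981132 / 3.4641016
u_res = 1.7892

1.7892


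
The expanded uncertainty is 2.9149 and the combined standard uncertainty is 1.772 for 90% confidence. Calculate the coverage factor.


k = U / uc
k = 2.9149 / 1.772
k = 1.645

1.645


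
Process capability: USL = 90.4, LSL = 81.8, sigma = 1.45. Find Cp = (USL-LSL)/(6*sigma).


Cp = (USL - LSL) / (6 * sigma)
= (90.4 - 81.8) / (6 * 1.45)
= 8.6000 / 8.7000
= 0.9885

0.9885


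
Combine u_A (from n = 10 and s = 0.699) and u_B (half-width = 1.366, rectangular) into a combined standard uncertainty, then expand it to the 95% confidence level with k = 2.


u_A = s / sqrt(n) = 0.699 / sqrt(10) = 0.22104321
u_B = half_width / sqrt(3) = 1.366 / sqrt(3) = 0.78866047
uc = sqrt(u_A^2 + u_B^2) = sqrt(0.22104321^2 + 0.78866047^2) = 0.81905155
U = k * uc = 2 * 0.81905155
U = 1.6381

1.6381


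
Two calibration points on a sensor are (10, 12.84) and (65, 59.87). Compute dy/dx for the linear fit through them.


slope = (y2 - y1) / (x2 - x1)
= (59.87 - 12.84) / (65 - 10)
= 47.0300 / 55
= 0.8551

0.8551


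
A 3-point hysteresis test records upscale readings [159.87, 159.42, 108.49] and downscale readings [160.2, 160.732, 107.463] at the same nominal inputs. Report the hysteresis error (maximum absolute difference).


|159.87 - 160.2| = 0.3300
|159.42 - 160.732| = 1.3120
|108.49 - 107.463| = 1.0270
hysteresis = max(diffs) = 1.3120

1.3120


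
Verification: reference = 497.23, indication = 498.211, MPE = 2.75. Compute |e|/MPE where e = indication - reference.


e = indication - reference = 498.211 - 497.23 = 0.9810
|e| = 0.9810
ratio = |e| / MPE = 0.9810 / 2.75
ratio = 0.3567

0.3567


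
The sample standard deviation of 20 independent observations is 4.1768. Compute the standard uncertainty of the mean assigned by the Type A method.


u_A = s / sqrt(n)
u_A = 4.1768 / sqrt(20)
u_A = 4.1768 / 4.472136
u_A = 0.9340

0.9340


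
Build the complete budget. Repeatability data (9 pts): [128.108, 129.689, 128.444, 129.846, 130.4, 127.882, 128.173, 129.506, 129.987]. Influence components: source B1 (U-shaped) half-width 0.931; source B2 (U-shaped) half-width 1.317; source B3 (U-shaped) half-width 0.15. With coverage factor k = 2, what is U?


mean = (128.108 + 129.689 + 128.444 + 129.846 + 130.4 + 127.882 + 128.173 + 129.506 + 129.987) / 9 = 129.115
s = sqrt(sum((x - mean)^2)/(n-1)) = 0.95526632
u_A = s / sqrt(n) = 0.95526632 / sqrt(9) = 0.31842211
u_B1 = 0.931 / sqrt(2) = 0.65831641
u_B2 = 1.317 / sqrt(2) = 0.93125963
u_B3 = 0.15 / sqrt(2) = 0.10606602
uc = sqrt(0.31842211^2 + 0.65831641^2 + 0.93125963^2 + 0.10606602^2) = 1.1888093
U = k * uc = 2 * 1.1888093
U = 2.3776

2.3776


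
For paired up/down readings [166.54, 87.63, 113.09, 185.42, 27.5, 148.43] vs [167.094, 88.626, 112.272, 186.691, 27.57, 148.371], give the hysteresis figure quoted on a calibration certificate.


|166.54 - 167.094| = 0.5540
|87.63 - 88.626| = 0.9960
|113.09 - 112.272| = 0.8180
|185.42 - 186.691| = 1.2710
|27.5 - 27.57| = 0.0700
|148.43 - 148.371| = 0.0590
hysteresis = max(diffs) = 1.2710

1.2710


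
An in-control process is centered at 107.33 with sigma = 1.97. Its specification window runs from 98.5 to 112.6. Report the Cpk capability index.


Cpu = (USL - mean) / (3*sigma) = (112.6 - 107.33) / (3*1.97) = 0.8917
Cpl = (mean - LSL) / (3*sigma) = (107.33 - 98.5) / (3*1.97) = 1.4941
Cpk = min(Cpu, Cpl) = 0.8917

0.8917


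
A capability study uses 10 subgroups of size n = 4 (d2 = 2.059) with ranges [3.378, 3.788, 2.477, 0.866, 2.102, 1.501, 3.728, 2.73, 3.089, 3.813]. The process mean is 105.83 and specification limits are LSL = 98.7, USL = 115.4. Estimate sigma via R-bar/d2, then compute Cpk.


R_bar = (3.378 + 3.788 + 2.477 + 0.866 + 2.102 + 1.501 + 3.728 + 2.73 + 3.089 + 3.813) / 10 = 2.7472
sigma = R_bar / d2 = 2.7472 / 2.059 = 1.3342399
Cp = (USL - LSL)/(6*sigma) = (115.4 - 98.7)/(6*1.3342399) = 2.0861
Cpu = (115.4 - 105.83)/(3*1.3342399) = 2.3909
Cpl = (105.83 - 98.7)/(3*1.3342399) = 1.7813
Cpk = min(Cpu, Cpl) = 1.7813

1.7813


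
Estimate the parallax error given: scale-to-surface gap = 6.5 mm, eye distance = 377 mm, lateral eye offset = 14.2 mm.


error = h * offset / d
= 6.5 * 14.2 / 377
= 0.2448

0.2448


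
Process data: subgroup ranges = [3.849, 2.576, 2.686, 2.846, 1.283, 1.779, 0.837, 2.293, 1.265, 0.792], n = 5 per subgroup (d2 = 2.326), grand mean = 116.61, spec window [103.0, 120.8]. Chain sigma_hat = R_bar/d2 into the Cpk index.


R_bar = (3.849 + 2.576 + 2.686 + 2.846 + 1.283 + 1.779 + 0.837 + 2.293 + 1.265 + 0.792) / 10 = 2.0206
sigma = R_bar / d2 = 2.0206 / 2.326 = 0.86870163
Cp = (USL - LSL)/(6*sigma) = (120.8 - 103.0)/(6*0.86870163) = 3.4151
Cpu = (120.8 - 116.61)/(3*0.86870163) = 1.6078
Cpl = (116.61 - 103.0)/(3*0.86870163) = 5.2224
Cpk = min(Cpu, Cpl) = 1.6078

1.6078


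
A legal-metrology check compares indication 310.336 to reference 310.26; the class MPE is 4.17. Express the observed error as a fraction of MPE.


e = indication - reference = 310.336 - 310.26 = 0.0760
|e| = 0.0760
ratio = |e| / MPE = 0.0760 / 4.17
ratio = 0.0182

0.0182


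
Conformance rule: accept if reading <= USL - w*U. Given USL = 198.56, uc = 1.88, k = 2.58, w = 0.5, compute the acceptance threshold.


U = k * uc = 2.58 * 1.88 = 4.8504
guard band g = w * U = 0.5 * 4.8504 = 2.4252
AL = USL - g = 198.56 - 2.4252
AL = 196.1348

196.1348


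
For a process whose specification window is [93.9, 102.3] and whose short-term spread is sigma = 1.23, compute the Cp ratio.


Cp = (USL - LSL) / (6 * sigma)
= (102.3 - 93.9) / (6 * 1.23)
= 8.4000 / 7.3800
= 1.1382

1.1382


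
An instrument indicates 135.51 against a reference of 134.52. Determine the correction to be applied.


Correction = standard - reading
= 134.52 - 135.51
= -0.9900

-0.9900


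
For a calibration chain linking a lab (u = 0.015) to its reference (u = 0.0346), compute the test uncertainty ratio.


TUR = u_lab / u_ref
= 0.015 / 0.0346
= 0.4335

0.4335


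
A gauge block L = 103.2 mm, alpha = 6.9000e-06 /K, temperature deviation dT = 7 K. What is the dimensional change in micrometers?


dL = L * alpha * dT
= 103.2 * 6.9000e-06 * 7
= 0.0049846 mm
dL_um = 0.0049846 * 1000 = 4.9846 um

4.9846


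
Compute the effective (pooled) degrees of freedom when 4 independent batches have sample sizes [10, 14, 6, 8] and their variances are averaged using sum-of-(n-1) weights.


nu = sum_i (n_i - 1)
nu = ((10 - 1) + (14 - 1) + (6 - 1) + (8 - 1))
nu = 9 + 13 + 5 + 7
nu = 34

34


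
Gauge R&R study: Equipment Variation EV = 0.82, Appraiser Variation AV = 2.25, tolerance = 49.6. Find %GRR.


GRR = sqrt(EV^2 + AV^2) = sqrt(0.82^2 + 2.25^2) = 2.3947651
%GRR = GRR / tol * 100 = 2.3947651 / 49.6 * 100
%GRR = 4.8282

4.8282


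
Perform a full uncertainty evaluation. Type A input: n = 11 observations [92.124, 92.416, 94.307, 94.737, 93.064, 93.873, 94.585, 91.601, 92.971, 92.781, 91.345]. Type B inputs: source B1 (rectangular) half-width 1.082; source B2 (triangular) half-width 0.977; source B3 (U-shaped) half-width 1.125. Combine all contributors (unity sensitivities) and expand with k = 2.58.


mean = (92.124 + 92.416 + 94.307 + 94.737 + 93.064 + 93.873 + 94.585 + 91.601 + 92.971 + 92.781 + 91.345) / 11 = 93.07309091
s = sqrt(sum((x - mean)^2)/(n-1)) = 1.1746728
u_A = s / sqrt(n) = 1.1746728 / sqrt(11) = 0.35417718
u_B1 = 1.082 / sqrt(3) = 0.62469299
u_B2 = 0.977 / sqrt(6) = 0.39885858
u_B3 = 1.125 / sqrt(2) = 0.79549513
uc = sqrt(0.35417718^2 + 0.62469299^2 + 0.39885858^2 + 0.79549513^2) = 1.1434962
U = k * uc = 2.58 * 1.1434962
U = 2.9502

2.9502


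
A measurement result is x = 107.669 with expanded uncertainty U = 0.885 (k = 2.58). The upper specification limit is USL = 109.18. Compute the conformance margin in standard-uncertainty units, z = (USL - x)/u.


u = U / k = 0.885 / 2.58 = 0.34302326
margin = |USL - x| = |109.18 - 107.669| = 1.511
z = margin / u = 1.511 / 0.34302326
z = 4.4049

4.4049


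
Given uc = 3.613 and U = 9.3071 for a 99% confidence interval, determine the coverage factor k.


k = U / uc
k = 9.3071 / 3.613
k = 2.576

2.576


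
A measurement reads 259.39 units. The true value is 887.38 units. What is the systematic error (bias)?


Systematic error = measured - true
= 259.39 - 887.38
= -627.9900

-627.9900


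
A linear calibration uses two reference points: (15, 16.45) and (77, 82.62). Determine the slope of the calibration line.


slope = (y2 - y1) / (x2 - x1)
= (82.62 - 16.45) / (77 - 15)
= 66.1700 / 62
= 1.0673

1.0673


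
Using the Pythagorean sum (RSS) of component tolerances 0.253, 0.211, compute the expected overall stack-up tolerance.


RSS = sqrt(0.253^2 + 0.211^2)
= sqrt(0.10853)
= 0.3294

0.3294


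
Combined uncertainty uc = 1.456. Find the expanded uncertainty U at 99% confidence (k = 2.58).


U = k * uc
U = 2.58 * 1.456
U = 3.7565

3.7565


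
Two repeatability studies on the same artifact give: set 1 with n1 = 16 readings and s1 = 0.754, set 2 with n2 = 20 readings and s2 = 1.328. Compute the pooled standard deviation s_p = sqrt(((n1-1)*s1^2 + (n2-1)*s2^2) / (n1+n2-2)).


s_p = sqrt(((n1-1)*s1^2 + (n2-1)*s2^2) / (n1+n2-2))
numerator = (16-1)*0.754^2 + (20-1)*1.328^2 = 8.52774 + 33.508096 = 42.035836
denominator = 16 + 20 - 2 = 34
s_p^2 = 42.035836 / 34 = 1.2363481
s_p = sqrt(1.2363481) = 1.1119

1.1119


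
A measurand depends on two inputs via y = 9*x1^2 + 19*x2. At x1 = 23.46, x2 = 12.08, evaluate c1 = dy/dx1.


y = 9*x1^2 + 19*x2
dy/dx1 = 2*9*x1
Evaluate at x1 = 23.46: c1 = 18 * 23.46
c1 = 422.2800

422.2800


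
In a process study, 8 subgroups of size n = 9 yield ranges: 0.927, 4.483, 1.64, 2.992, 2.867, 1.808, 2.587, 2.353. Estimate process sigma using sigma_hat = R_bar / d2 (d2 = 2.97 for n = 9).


R_bar = (0.927 + 4.483 + 1.64 + 2.992 + 2.867 + 1.808 + 2.587 + 2.353) / 8
R_bar = 19.657 / 8 = 2.457125
sigma_hat = R_bar / d2 = 2.457125 / 2.97 = 0.8273

0.8273


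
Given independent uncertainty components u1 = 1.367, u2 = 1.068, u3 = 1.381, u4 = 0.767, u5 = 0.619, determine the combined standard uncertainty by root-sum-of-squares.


uc = sqrt(1.367^2 + 1.068^2 + 1.381^2 + 0.767^2 + 0.619^2)
uc = sqrt(5.887924)
uc = 2.4265

2.4265


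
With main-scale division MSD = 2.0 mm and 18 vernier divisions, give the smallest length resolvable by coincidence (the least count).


LC = MSD / n_div
= 2.0 / 18
= 0.1111

0.1111


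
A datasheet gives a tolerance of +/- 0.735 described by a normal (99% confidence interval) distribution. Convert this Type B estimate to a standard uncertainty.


u_B = half_width / 2.576
u_B = 0.735 / 2.576
u_B = 0.2853

0.2853


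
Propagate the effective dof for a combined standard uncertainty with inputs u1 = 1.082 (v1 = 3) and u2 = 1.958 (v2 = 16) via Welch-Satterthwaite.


uc = sqrt(u1^2 + u2^2) = sqrt(1.082^2 + 1.958^2) = 2.2370713
v_eff = uc^4 / (u1^4/v1 + u2^4/v2)
= 2.2370713^4 / (1.082^4/3 + 1.958^4/16)
= 25.0449 / 1.375474
v_eff = 18.2082

18.2082


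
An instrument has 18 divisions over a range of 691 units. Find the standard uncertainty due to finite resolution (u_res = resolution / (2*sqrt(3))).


resolution = range / divisions
resolution = 691 / 18 = 38.388889
u_res = resolution / (2*sqrt(3))
u_res = 38.388889 / 3.4641016
u_res = 11.0819

11.0819


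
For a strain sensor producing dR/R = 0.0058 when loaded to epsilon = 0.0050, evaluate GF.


GF = (dR/R) / epsilon
= 0.0058 / 0.0050
= 1.1600

1.1600


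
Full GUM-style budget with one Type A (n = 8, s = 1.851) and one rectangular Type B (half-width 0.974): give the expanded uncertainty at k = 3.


u_A = s / sqrt(n) = 1.851 / sqrt(8) = 0.65442733
u_B = half_width / sqrt(3) = 0.974 / sqrt(3) = 0.56233916
uc = sqrt(u_A^2 + u_B^2) = sqrt(0.65442733^2 + 0.56233916^2) = 0.8628444
U = k * uc = 3 * 0.8628444
U = 2.5885

2.5885


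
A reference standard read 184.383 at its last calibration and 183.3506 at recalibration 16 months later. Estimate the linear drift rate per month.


rate = (v2 - v1) / months
= (183.3506 - 184.383) / 16
= -1.0324 / 16
= -0.0645

-0.0645


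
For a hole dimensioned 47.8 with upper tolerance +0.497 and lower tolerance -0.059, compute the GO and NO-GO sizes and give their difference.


GO = nominal - lower_tol (smallest hole = maximum material condition)
GO = 47.8 - 0.059 = 47.741
NO-GO = nominal + upper_tol (largest hole = least material condition)
NO-GO = 47.8 + 0.497 = 48.297
spread = NO-GO - GO = 48.297 - 47.741 = 0.5560

0.5560


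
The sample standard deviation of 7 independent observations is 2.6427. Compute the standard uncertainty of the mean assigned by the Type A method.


u_A = s / sqrt(n)
u_A = 2.6427 / sqrt(7)
u_A = 2.6427 / 2.6457513
u_A = 0.9988

0.9988


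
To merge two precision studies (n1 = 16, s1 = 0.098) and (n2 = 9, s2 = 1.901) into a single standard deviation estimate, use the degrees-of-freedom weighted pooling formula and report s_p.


s_p = sqrt(((n1-1)*s1^2 + (n2-1)*s2^2) / (n1+n2-2))
numerator = (16-1)*0.098^2 + (9-1)*1.901^2 = 0.14406 + 28.910408 = 29.054468
denominator = 16 + 9 - 2 = 23
s_p^2 = 29.054468 / 23 = 1.2632377
s_p = sqrt(1.2632377) = 1.1239

1.1239


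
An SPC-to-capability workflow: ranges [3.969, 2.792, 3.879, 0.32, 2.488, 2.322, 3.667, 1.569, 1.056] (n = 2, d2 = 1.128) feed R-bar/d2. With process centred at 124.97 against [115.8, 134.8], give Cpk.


R_bar = (3.969 + 2.792 + 3.879 + 0.32 + 2.488 + 2.322 + 3.667 + 1.569 + 1.056) / 9 = 2.4513333
sigma = R_bar / d2 = 2.4513333 / 1.128 = 2.1731678
Cp = (USL - LSL)/(6*sigma) = (134.8 - 115.8)/(6*2.1731678) = 1.4572
Cpu = (134.8 - 124.97)/(3*2.1731678) = 1.5078
Cpl = (124.97 - 115.8)/(3*2.1731678) = 1.4065
Cpk = min(Cpu, Cpl) = 1.4065

1.4065


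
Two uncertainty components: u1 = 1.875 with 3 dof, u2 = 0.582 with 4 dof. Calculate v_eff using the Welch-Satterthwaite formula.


uc = sqrt(u1^2 + u2^2) = sqrt(1.875^2 + 0.582^2) = 1.9632496
v_eff = uc^4 / (u1^4/v1 + u2^4/v2)
= 1.9632496^4 / (1.875^4/3 + 0.582^4/4)
= 14.856006 / 4.1485565
v_eff = 3.5810

3.5810


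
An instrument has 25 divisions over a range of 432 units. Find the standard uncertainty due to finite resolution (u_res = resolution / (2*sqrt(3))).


resolution = range / divisions
resolution = 432 / 25 = 17.28
u_res = resolution / (2*sqrt(3))
u_res = 17.28 / 3.4641016
u_res = 4.9883

4.9883


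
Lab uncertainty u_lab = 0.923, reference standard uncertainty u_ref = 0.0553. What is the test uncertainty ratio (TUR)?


TUR = u_lab / u_ref
= 0.923 / 0.0553
= 16.6908

16.6908


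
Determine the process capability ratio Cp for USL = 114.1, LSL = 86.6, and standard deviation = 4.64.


Cp = (USL - LSL) / (6 * sigma)
= (114.1 - 86.6) / (6 * 4.64)
= 27.5000 / 27.8400
= 0.9878

0.9878


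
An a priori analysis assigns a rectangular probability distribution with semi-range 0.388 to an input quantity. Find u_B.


u_B = half_width / sqrt(3)
u_B = 0.388 / 1.7320508
u_B = 0.2240

0.2240


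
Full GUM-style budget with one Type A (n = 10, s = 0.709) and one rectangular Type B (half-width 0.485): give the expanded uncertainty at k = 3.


u_A = s / sqrt(n) = 0.709 / sqrt(10) = 0.22420549
u_B = half_width / sqrt(3) = 0.485 / sqrt(3) = 0.28001488
uc = sqrt(u_A^2 + u_B^2) = sqrt(0.22420549^2 + 0.28001488^2) = 0.35871498
U = k * uc = 3 * 0.35871498
U = 1.0761

1.0761


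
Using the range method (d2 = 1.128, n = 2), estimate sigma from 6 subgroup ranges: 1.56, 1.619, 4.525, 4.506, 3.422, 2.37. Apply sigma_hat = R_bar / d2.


R_bar = (1.56 + 1.619 + 4.525 + 4.506 + 3.422 + 2.37) / 6
R_bar = 18.002 / 6 = 3.0003333
sigma_hat = R_bar / d2 = 3.0003333 / 1.128 = 2.6599

2.6599


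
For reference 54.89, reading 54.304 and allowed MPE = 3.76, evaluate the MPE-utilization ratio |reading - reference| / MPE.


e = indication - reference = 54.304 - 54.89 = -0.5860
|e| = 0.5860
ratio = |e| / MPE = 0.5860 / 3.76
ratio = 0.1559

0.1559


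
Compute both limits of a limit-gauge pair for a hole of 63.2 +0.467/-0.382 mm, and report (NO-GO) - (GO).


GO = nominal - lower_tol (smallest hole = maximum material condition)
GO = 63.2 - 0.382 = 62.818
NO-GO = nominal + upper_tol (largest hole = least material condition)
NO-GO = 63.2 + 0.467 = 63.667
spread = NO-GO - GO = 63.667 - 62.818 = 0.8490

0.8490


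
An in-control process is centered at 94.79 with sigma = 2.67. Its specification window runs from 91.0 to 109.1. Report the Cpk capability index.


Cpu = (USL - mean) / (3*sigma) = (109.1 - 94.79) / (3*2.67) = 1.7865
Cpl = (mean - LSL) / (3*sigma) = (94.79 - 91.0) / (3*2.67) = 0.4732
Cpk = min(Cpu, Cpl) = 0.4732

0.4732


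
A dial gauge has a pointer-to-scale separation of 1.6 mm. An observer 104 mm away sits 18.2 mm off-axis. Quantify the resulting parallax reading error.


error = h * offset / d
= 1.6 * 18.2 / 104
= 0.2800

0.2800


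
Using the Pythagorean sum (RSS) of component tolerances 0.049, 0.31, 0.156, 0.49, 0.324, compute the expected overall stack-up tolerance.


RSS = sqrt(0.049^2 + 0.31^2 + 0.156^2 + 0.49^2 + 0.324^2)
= sqrt(0.467913)
= 0.6840

0.6840


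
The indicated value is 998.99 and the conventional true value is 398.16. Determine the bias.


Systematic error = measured - true
= 998.99 - 398.16
= 600.8300

600.8300


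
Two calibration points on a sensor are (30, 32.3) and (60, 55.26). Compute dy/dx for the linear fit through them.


slope = (y2 - y1) / (x2 - x1)
= (55.26 - 32.3) / (60 - 30)
= 22.9600 / 30
= 0.7653

0.7653


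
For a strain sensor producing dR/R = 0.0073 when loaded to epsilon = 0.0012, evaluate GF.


GF = (dR/R) / epsilon
= 0.0073 / 0.0012
= 6.0833

6.0833


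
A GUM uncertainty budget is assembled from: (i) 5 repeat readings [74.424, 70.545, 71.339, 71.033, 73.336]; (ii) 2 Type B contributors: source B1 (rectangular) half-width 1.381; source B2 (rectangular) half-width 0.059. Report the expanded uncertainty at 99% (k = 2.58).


mean = (74.424 + 70.545 + 71.339 + 71.033 + 73.336) / 5 = 72.1354
s = sqrt(sum((x - mean)^2)/(n-1)) = 1.6626817
u_A = s / sqrt(n) = 1.6626817 / sqrt(5) = 0.74357386
u_B1 = 1.381 / sqrt(3) = 0.79732072
u_B2 = 0.059 / sqrt(3) = 0.034063666
uc = sqrt(0.74357386^2 + 0.79732072^2 + 0.034063666^2) = 1.0907716
U = k * uc = 2.58 * 1.0907716
U = 2.8142

2.8142


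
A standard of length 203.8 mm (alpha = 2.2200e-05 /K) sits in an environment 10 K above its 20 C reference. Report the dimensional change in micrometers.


dL = L * alpha * dT
= 203.8 * 2.2200e-05 * 10
= 0.0452436 mm
dL_um = 0.0452436 * 1000 = 45.2436 um

45.2436


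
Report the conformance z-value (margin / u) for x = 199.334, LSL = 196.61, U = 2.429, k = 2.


u = U / k = 2.429 / 2 = 1.2145
margin = |LSL - x| = |196.61 - 199.334| = 2.724
z = margin / u = 2.724 / 1.2145
z = 2.2429

2.2429


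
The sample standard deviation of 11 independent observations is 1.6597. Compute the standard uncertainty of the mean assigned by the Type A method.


u_A = s / sqrt(n)
u_A = 1.6597 / sqrt(11)
u_A = 1.6597 / 3.3166248
u_A = 0.5004

0.5004


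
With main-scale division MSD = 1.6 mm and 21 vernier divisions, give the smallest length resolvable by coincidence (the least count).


LC = MSD / n_div
= 1.6 / 21
= 0.0762

0.0762


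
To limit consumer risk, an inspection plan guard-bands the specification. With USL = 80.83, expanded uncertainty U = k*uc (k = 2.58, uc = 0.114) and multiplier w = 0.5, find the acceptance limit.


U = k * uc = 2.58 * 0.114 = 0.29412
guard band g = w * U = 0.5 * 0.29412 = 0.14706
AL = USL - g = 80.83 - 0.14706
AL = 80.6829

80.6829


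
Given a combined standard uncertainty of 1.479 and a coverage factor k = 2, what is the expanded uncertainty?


U = k * uc
U = 2 * 1.479
U = 2.9580

2.9580


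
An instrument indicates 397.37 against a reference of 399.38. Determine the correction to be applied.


Correction = standard - reading
= 399.38 - 397.37
= 2.0100

2.0100


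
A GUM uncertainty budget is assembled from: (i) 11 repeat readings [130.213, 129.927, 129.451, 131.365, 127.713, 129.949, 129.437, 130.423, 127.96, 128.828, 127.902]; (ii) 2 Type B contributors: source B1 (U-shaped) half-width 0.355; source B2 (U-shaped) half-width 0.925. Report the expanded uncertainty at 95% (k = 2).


mean = (130.213 + 129.927 + 129.451 + 131.365 + 127.713 + 129.949 + 129.437 + 130.423 + 127.96 + 128.828 + 127.902) / 11 = 129.3789091
s = sqrt(sum((x - mean)^2)/(n-1)) = 1.1678051
u_A = s / sqrt(n) = 1.1678051 / sqrt(11) = 0.35210649
u_B1 = 0.355 / sqrt(2) = 0.25102291
u_B2 = 0.925 / sqrt(2) = 0.65407377
uc = sqrt(0.35210649^2 + 0.25102291^2 + 0.65407377^2) = 0.78409437
U = k * uc = 2 * 0.78409437
U = 1.5682

1.5682


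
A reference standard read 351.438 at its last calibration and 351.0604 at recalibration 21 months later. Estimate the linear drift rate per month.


rate = (v2 - v1) / months
= (351.0604 - 351.438) / 21
= -0.3776 / 21
= -0.0180

-0.0180


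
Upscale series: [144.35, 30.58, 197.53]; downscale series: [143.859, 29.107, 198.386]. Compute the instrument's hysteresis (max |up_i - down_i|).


|144.35 - 143.859| = 0.4910
|30.58 - 29.107| = 1.4730
|197.53 - 198.386| = 0.8560
hysteresis = max(diffs) = 1.4730

1.4730


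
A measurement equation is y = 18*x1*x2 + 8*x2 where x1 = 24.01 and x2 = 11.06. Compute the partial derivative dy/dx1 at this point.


y = 18*x1*x2 + 8*x2
dy/dx1 = 18*x2
Evaluate at x2 = 11.06: c1 = 18 * 11.06
c1 = 199.0800

199.0800


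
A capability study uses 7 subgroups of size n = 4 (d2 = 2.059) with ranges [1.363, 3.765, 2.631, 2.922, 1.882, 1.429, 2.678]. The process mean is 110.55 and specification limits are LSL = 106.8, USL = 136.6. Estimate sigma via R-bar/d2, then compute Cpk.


R_bar = (1.363 + 3.765 + 2.631 + 2.922 + 1.882 + 1.429 + 2.678) / 7 = 2.3814286
sigma = R_bar / d2 = 2.3814286 / 2.059 = 1.1565948
Cp = (USL - LSL)/(6*sigma) = (136.6 - 106.8)/(6*1.1565948) = 4.2942
Cpu = (136.6 - 110.55)/(3*1.1565948) = 7.5077
Cpl = (110.55 - 106.8)/(3*1.1565948) = 1.0808
Cpk = min(Cpu, Cpl) = 1.0808

1.0808


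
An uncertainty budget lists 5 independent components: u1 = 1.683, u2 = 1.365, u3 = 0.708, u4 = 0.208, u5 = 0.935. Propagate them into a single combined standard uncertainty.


uc = sqrt(1.683^2 + 1.365^2 + 0.708^2 + 0.208^2 + 0.935^2)
uc = sqrt(6.114467)
uc = 2.4727

2.4727


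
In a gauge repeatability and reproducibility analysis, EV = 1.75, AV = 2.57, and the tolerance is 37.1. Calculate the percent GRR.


GRR = sqrt(EV^2 + AV^2) = sqrt(1.75^2 + 2.57^2) = 3.1092443
%GRR = GRR / tol * 100 = 3.1092443 / 37.1 * 100
%GRR = 8.3807

8.3807


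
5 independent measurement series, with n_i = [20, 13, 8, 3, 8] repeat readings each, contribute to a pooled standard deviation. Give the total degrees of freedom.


nu = sum_i (n_i - 1)
nu = ((20 - 1) + (13 - 1) + (8 - 1) + (3 - 1) + (8 - 1))
nu = 19 + 12 + 7 + 2 + 7
nu = 47

47


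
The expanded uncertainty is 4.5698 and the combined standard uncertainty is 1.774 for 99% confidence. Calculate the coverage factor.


k = U / uc
k = 4.5698 / 1.774
k = 2.576

2.576


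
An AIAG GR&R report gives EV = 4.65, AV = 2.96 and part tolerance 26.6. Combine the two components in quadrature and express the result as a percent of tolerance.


GRR = sqrt(EV^2 + AV^2) = sqrt(4.65^2 + 2.96^2) = 5.5121774
%GRR = GRR / tol * 100 = 5.5121774 / 26.6 * 100
%GRR = 20.7225

20.7225


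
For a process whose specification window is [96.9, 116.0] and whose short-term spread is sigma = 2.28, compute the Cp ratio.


Cp = (USL - LSL) / (6 * sigma)
= (116.0 - 96.9) / (6 * 2.28)
= 19.1000 / 13.6800
= 1.3962

1.3962


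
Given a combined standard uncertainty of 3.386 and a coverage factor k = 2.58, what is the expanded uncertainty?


U = k * uc
U = 2.58 * 3.386
U = 8.7359

8.7359


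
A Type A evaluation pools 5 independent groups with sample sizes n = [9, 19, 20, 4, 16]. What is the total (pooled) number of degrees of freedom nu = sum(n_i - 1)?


nu = sum_i (n_i - 1)
nu = ((9 - 1) + (19 - 1) + (20 - 1) + (4 - 1) + (16 - 1))
nu = 8 + 18 + 19 + 3 + 15
nu = 63

63


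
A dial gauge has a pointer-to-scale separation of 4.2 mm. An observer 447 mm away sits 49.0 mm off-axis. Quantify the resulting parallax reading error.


error = h * offset / d
= 4.2 * 49.0 / 447
= 0.4604

0.4604


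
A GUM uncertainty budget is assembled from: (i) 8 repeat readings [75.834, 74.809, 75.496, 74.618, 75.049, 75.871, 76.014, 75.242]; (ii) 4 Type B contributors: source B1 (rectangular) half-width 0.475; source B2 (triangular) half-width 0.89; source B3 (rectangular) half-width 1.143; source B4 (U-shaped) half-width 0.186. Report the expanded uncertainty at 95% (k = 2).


mean = (75.834 + 74.809 + 75.496 + 74.618 + 75.049 + 75.871 + 76.014 + 75.242) / 8 = 75.366625
s = sqrt(sum((x - mean)^2)/(n-1)) = 0.52050359
u_A = s / sqrt(n) = 0.52050359 / sqrt(8) = 0.18402581
u_B1 = 0.475 / sqrt(3) = 0.27424138
u_B2 = 0.89 / sqrt(6) = 0.36334098
u_B3 = 1.143 / sqrt(3) = 0.65991136
u_B4 = 0.186 / sqrt(2) = 0.13152186
uc = sqrt(0.18402581^2 + 0.27424138^2 + 0.36334098^2 + 0.65991136^2 + 0.13152186^2) = 0.8329895
U = k * uc = 2 * 0.8329895
U = 1.6660

1.6660


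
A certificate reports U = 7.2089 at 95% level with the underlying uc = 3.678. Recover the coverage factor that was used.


k = U / uc
k = 7.2089 / 3.678
k = 1.96

1.96


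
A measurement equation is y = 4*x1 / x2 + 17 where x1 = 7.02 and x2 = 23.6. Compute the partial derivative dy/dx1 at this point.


y = 4*x1 / x2 + 17
dy/dx1 = 4/x2
Evaluate at x2 = 23.6: c1 = 4 / 23.6
c1 = 0.1695

0.1695


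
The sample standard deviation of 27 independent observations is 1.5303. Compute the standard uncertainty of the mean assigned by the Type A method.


u_A = s / sqrt(n)
u_A = 1.5303 / sqrt(27)
u_A = 1.5303 / 5.1961524
u_A = 0.2945

0.2945


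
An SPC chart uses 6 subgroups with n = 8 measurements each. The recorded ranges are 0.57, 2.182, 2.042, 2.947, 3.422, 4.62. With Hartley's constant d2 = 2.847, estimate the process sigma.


R_bar = (0.57 + 2.182 + 2.042 + 2.947 + 3.422 + 4.62) / 6
R_bar = 15.783 / 6 = 2.6305
sigma_hat = R_bar / d2 = 2.6305 / 2.847 = 0.9240

0.9240


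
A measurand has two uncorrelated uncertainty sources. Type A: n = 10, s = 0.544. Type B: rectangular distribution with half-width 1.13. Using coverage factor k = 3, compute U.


u_A = s / sqrt(n) = 0.544 / sqrt(10) = 0.1720279
u_B = half_width / sqrt(3) = 1.13 / sqrt(3) = 0.6524058
uc = sqrt(u_A^2 + u_B^2) = sqrt(0.1720279^2 + 0.6524058^2) = 0.67470507
U = k * uc = 3 * 0.67470507
U = 2.0241

2.0241


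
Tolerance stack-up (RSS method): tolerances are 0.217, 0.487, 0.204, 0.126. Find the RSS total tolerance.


RSS = sqrt(0.217^2 + 0.487^2 + 0.204^2 + 0.126^2)
= sqrt(0.34175)
= 0.5846

0.5846


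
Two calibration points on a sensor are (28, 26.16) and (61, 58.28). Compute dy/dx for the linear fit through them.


slope = (y2 - y1) / (x2 - x1)
= (58.28 - 26.16) / (61 - 28)
= 32.1200 / 33
= 0.9733

0.9733


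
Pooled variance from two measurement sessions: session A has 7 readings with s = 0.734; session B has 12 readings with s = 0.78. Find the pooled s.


s_p = sqrt(((n1-1)*s1^2 + (n2-1)*s2^2) / (n1+n2-2))
numerator = (7-1)*0.734^2 + (12-1)*0.78^2 = 3.232536 + 6.6924 = 9.924936
denominator = 7 + 12 - 2 = 17
s_p^2 = 9.924936 / 17 = 0.58381976
s_p = sqrt(0.58381976) = 0.7641

0.7641


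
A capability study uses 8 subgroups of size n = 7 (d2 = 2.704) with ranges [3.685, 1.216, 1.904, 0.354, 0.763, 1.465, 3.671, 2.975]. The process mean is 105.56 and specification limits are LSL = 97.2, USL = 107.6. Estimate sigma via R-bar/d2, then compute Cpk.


R_bar = (3.685 + 1.216 + 1.904 + 0.354 + 0.763 + 1.465 + 3.671 + 2.975) / 8 = 2.004125
sigma = R_bar / d2 = 2.004125 / 2.704 = 0.74117049
Cp = (USL - LSL)/(6*sigma) = (107.6 - 97.2)/(6*0.74117049) = 2.3386
Cpu = (107.6 - 105.56)/(3*0.74117049) = 0.9175
Cpl = (105.56 - 97.2)/(3*0.74117049) = 3.7598
Cpk = min(Cpu, Cpl) = 0.9175

0.9175


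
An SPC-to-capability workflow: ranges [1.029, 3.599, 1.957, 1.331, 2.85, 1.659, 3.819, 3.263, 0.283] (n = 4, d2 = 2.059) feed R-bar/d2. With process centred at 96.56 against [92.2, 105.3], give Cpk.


R_bar = (1.029 + 3.599 + 1.957 + 1.331 + 2.85 + 1.659 + 3.819 + 3.263 + 0.283) / 9 = 2.1988889
sigma = R_bar / d2 = 2.1988889 / 2.059 = 1.0679402
Cp = (USL - LSL)/(6*sigma) = (105.3 - 92.2)/(6*1.0679402) = 2.0444
Cpu = (105.3 - 96.56)/(3*1.0679402) = 2.7280
Cpl = (96.56 - 92.2)/(3*1.0679402) = 1.3609
Cpk = min(Cpu, Cpl) = 1.3609

1.3609


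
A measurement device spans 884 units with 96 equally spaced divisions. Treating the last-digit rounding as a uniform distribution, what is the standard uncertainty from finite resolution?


resolution = range / divisions
resolution = 884 / 96 = 9.2083333
u_res = resolution / (2*sqrt(3))
u_res = 9.2083333 / 3.4641016
u_res = 2.6582

2.6582


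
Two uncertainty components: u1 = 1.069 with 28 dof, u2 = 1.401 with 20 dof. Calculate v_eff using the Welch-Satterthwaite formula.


uc = sqrt(u1^2 + u2^2) = sqrt(1.069^2 + 1.401^2) = 1.7622605
v_eff = uc^4 / (u1^4/v1 + u2^4/v2)
= 1.7622605^4 / (1.069^4/28 + 1.401^4/20)
= 9.6445158 / 0.23926877
v_eff = 40.3083

40.3083


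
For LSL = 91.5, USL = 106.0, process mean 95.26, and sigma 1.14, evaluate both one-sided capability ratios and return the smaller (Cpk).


Cpu = (USL - mean) / (3*sigma) = (106.0 - 95.26) / (3*1.14) = 3.1404
Cpl = (mean - LSL) / (3*sigma) = (95.26 - 91.5) / (3*1.14) = 1.0994
Cpk = min(Cpu, Cpl) = 1.0994

1.0994


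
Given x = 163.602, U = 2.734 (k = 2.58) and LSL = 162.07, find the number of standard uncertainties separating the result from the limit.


u = U / k = 2.734 / 2.58 = 1.0596899
margin = |LSL - x| = |162.07 - 163.602| = 1.532
z = margin / u = 1.532 / 1.0596899
z = 1.4457

1.4457


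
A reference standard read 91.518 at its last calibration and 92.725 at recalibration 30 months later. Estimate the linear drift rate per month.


rate = (v2 - v1) / months
= (92.725 - 91.518) / 30
= 1.2070 / 30
= 0.0402

0.0402


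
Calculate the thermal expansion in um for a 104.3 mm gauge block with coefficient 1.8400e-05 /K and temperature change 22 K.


dL = L * alpha * dT
= 104.3 * 1.8400e-05 * 22
= 0.0422206 mm
dL_um = 0.0422206 * 1000 = 42.2206 um

42.2206


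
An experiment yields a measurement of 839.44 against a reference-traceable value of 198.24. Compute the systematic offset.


Systematic error = measured - true
= 839.44 - 198.24
= 641.2000

641.2000


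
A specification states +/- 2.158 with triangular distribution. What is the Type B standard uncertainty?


u_B = half_width / sqrt(6)
u_B = 2.158 / 2.4494897
u_B = 0.8810

0.8810


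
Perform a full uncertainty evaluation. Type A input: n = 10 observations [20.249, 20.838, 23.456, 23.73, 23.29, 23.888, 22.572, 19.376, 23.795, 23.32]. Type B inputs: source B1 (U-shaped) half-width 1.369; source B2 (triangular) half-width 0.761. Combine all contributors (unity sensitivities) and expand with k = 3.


mean = (20.249 + 20.838 + 23.456 + 23.73 + 23.29 + 23.888 + 22.572 + 19.376 + 23.795 + 23.32) / 10 = 22.4514
s = sqrt(sum((x - mean)^2)/(n-1)) = 1.6632328
u_A = s / sqrt(n) = 1.6632328 / sqrt(10) = 0.52596039
u_B1 = 1.369 / sqrt(2) = 0.96802918
u_B2 = 0.761 / sqrt(6) = 0.31067695
uc = sqrt(0.52596039^2 + 0.96802918^2 + 0.31067695^2) = 1.144655
U = k * uc = 3 * 1.144655
U = 3.4340

3.4340


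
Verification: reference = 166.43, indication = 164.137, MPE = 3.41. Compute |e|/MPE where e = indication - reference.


e = indication - reference = 164.137 - 166.43 = -2.2930
|e| = 2.2930
ratio = |e| / MPE = 2.2930 / 3.41
ratio = 0.6724

0.6724


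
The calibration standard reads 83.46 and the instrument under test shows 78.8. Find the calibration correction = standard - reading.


Correction = standard - reading
= 83.46 - 78.8
= 4.6600

4.6600


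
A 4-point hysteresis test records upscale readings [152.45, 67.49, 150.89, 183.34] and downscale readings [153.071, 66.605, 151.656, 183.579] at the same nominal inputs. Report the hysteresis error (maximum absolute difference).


|152.45 - 153.071| = 0.6210
|67.49 - 66.605| = 0.8850
|150.89 - 151.656| = 0.7660
|183.34 - 183.579| = 0.2390
hysteresis = max(diffs) = 0.8850

0.8850


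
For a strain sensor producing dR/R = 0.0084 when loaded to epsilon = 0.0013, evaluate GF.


GF = (dR/R) / epsilon
= 0.0084 / 0.0013
= 6.4615

6.4615


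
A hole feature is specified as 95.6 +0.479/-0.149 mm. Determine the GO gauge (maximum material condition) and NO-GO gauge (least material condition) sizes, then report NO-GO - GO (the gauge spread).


GO = nominal - lower_tol (smallest hole = maximum material condition)
GO = 95.6 - 0.149 = 95.451
NO-GO = nominal + upper_tol (largest hole = least material condition)
NO-GO = 95.6 + 0.479 = 96.079
spread = NO-GO - GO = 96.079 - 95.451 = 0.6280

0.6280


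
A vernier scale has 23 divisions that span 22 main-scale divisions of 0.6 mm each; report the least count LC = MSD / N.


LC = MSD / n_div
= 0.6 / 23
= 0.0261

0.0261


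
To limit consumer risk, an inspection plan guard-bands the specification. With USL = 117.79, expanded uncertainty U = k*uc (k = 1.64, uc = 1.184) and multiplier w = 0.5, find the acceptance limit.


U = k * uc = 1.64 * 1.184 = 1.94176
guard band g = w * U = 0.5 * 1.94176 = 0.97088
AL = USL - g = 117.79 - 0.97088
AL = 116.8191

116.8191


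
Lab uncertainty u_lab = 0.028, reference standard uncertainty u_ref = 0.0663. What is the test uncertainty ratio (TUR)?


TUR = u_lab / u_ref
= 0.028 / 0.0663
= 0.4223

0.4223


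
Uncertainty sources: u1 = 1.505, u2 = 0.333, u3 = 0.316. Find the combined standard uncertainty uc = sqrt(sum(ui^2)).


uc = sqrt(1.505^2 + 0.333^2 + 0.316^2)
uc = sqrt(2.47577)
uc = 1.5735

1.5735


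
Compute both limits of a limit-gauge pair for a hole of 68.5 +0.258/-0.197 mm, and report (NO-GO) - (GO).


GO = nominal - lower_tol (smallest hole = maximum material condition)
GO = 68.5 - 0.197 = 68.303
NO-GO = nominal + upper_tol (largest hole = least material condition)
NO-GO = 68.5 + 0.258 = 68.758
spread = NO-GO - GO = 68.758 - 68.303 = 0.4550

0.4550


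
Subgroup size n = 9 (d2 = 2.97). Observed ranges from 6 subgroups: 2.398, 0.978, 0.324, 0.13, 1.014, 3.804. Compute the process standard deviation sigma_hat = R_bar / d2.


R_bar = (2.398 + 0.978 + 0.324 + 0.13 + 1.014 + 3.804) / 6
R_bar = 8.648 / 6 = 1.4413333
sigma_hat = R_bar / d2 = 1.4413333 / 2.97 = 0.4853

0.4853


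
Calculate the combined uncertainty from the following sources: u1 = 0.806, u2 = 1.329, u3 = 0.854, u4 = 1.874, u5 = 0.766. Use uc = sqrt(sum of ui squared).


uc = sqrt(0.806^2 + 1.329^2 + 0.854^2 + 1.874^2 + 0.766^2)
uc = sqrt(7.243825)
uc = 2.6914

2.6914


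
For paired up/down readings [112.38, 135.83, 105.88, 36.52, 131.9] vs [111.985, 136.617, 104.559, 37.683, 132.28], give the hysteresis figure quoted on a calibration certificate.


|112.38 - 111.985| = 0.3950
|135.83 - 136.617| = 0.7870
|105.88 - 104.559| = 1.3210
|36.52 - 37.683| = 1.1630
|131.9 - 132.28| = 0.3800
hysteresis = max(diffs) = 1.3210

1.3210


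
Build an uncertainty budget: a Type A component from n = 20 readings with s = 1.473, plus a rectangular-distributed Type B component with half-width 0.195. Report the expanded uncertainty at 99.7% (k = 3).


u_A = s / sqrt(n) = 1.473 / sqrt(20) = 0.32937281
u_B = half_width / sqrt(3) = 0.195 / sqrt(3) = 0.1125833
uc = sqrt(u_A^2 + u_B^2) = sqrt(0.32937281^2 + 0.1125833^2) = 0.34808253
U = k * uc = 3 * 0.34808253
U = 1.0442

1.0442


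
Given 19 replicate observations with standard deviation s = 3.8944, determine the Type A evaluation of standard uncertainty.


u_A = s / sqrt(n)
u_A = 3.8944 / sqrt(19)
u_A = 3.8944 / 4.3588989
u_A = 0.8934

0.8934


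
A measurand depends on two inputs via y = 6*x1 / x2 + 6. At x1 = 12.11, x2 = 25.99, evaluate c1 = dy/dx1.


y = 6*x1 / x2 + 6
dy/dx1 = 6/x2
Evaluate at x2 = 25.99: c1 = 6 / 25.99
c1 = 0.2309

0.2309


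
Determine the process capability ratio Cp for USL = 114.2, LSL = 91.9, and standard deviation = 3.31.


Cp = (USL - LSL) / (6 * sigma)
= (114.2 - 91.9) / (6 * 3.31)
= 22.3000 / 19.8600
= 1.1229

1.1229


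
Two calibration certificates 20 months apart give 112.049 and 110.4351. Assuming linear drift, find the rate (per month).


rate = (v2 - v1) / months
= (110.4351 - 112.049) / 20
= -1.6139 / 20
= -0.0807

-0.0807


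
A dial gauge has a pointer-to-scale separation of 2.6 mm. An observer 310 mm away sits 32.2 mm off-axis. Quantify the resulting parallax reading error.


error = h * offset / d
= 2.6 * 32.2 / 310
= 0.2701

0.2701


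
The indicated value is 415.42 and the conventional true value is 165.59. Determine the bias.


Systematic error = measured - true
= 415.42 - 165.59
= 249.8300

249.8300


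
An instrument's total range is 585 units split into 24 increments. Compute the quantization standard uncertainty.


resolution = range / divisions
resolution = 585 / 24 = 24.375
u_res = resolution / (2*sqrt(3))
u_res = 24.375 / 3.4641016
u_res = 7.0365

7.0365


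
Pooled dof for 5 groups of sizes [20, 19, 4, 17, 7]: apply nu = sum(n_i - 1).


nu = sum_i (n_i - 1)
nu = ((20 - 1) + (19 - 1) + (4 - 1) + (17 - 1) + (7 - 1))
nu = 19 + 18 + 3 + 16 + 6
nu = 62

62


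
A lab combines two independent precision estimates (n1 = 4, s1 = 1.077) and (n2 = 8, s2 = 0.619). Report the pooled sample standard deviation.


s_p = sqrt(((n1-1)*s1^2 + (n2-1)*s2^2) / (n1+n2-2))
numerator = (4-1)*1.077^2 + (8-1)*0.619^2 = 3.479787 + 2.682127 = 6.161914
denominator = 4 + 8 - 2 = 10
s_p^2 = 6.161914 / 10 = 0.6161914
s_p = sqrt(0.6161914) = 0.7850

0.7850
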